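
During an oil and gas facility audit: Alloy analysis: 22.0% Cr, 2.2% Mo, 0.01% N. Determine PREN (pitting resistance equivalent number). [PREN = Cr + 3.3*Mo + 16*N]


Apply the PREN formula: PREN = Cr + 3.3*Mo + 16*N
PREN = 22.0 + 3.3*2.2 + 16*0.01
PREN = 22.0 + 7.26 + 0.16 = 29.42

29.42


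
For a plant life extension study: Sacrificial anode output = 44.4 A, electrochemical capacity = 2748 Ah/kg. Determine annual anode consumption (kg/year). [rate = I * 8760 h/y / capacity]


Annual consumption = current * hours per year / capacity
Rate = 44.4 * 8760 / 2748 = 141.5 kg/year

141.5 kg/year


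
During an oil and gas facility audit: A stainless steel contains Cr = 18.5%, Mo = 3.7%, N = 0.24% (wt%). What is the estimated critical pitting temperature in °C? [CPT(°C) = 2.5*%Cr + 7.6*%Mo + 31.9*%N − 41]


Apply the ASTM G48 empirical CPT estimate: CPT(°C) = 2.5*%Cr + 7.6*%Mo + 31.9*%N − 41
2.5*18.5 = 46.25; 7.6*3.7 = 28.12; 31.9*0.24 = 7.656
CPT = 46.25 + 28.12 + 7.656 − 41 = 41.026 °C
Rounded to 0.1 °C: CPT ≈ 41.0 °C

41.0 °C


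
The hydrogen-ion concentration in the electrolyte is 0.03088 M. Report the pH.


pH = −log10[H+]
pH = −log10(0.03088) = 1.51

1.51


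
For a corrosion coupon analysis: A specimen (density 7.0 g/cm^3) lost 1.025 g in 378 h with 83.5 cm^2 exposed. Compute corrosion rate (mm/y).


Apply the mm/y weight-loss relation: CR = 87600 * W / (D * A * T)
Numerator: 87600 * 1.025 = 89790.0
Denominator: 7.0 * 83.5 * 378 = 220941.0
CR = 89790.0 / 220941.0 = 0.4064 mm/y

0.4064 mm/y


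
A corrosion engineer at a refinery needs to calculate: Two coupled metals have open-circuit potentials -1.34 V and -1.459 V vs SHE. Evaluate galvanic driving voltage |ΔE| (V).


Driving voltage is the absolute potential difference.
|ΔE| = |-1.34 − (-1.459)| = 0.119 V

0.119 V


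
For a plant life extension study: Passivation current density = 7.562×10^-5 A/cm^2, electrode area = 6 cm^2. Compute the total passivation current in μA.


I = i_pass * A, then convert A → μA (×10^6)
I = 7.562×10^-5 * 6 * 10^6 = 453.72 μA

453.72 μA


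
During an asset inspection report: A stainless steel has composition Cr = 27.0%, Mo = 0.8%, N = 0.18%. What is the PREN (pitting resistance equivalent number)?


Apply the PREN formula: PREN = Cr + 3.3*Mo + 16*N
PREN = 27.0 + 3.3*0.8 + 16*0.18
PREN = 27.0 + 2.64 + 2.88 = 32.52

32.52


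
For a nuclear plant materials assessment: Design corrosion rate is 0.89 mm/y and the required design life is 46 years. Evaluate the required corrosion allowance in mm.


Corrosion allowance = CR × design life
CA = 0.89 * 46 = 40.94 mm

40.94 mm


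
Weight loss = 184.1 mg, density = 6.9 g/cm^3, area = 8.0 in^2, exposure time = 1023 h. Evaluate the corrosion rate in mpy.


Apply the mpy weight-loss relation: CR = 534 * W / (D * A * T)
Numerator: 534 * 184.1 = 98309.4
Denominator: 6.9 * 8.0 * 1023 = 56469.6
CR = 98309.4 / 56469.6 = 1.7409 mpy

1.7409 mpy


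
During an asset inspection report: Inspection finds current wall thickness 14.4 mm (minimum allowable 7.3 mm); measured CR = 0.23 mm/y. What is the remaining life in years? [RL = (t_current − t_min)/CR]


Apply the remaining-life relation: RL = (t_current − t_min) / CR
RL = (14.4 − 7.3) / 0.23 = 7.1 / 0.23 = 30.9 years

30.9 years


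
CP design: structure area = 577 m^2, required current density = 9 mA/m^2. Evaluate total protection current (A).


I = area * current density, then convert mA → A (÷1000)
I = 577 * 9 / 1000 = 5.19 A

5.19 A


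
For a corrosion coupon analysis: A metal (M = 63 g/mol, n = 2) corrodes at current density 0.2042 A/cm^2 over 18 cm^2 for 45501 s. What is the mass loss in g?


Apply Faraday's law: m = i*A*t*M / (n*F)
Total charge passed Q = i*A*t = 0.2042*18*45501 = 167243.4756 C
m = Q*M/(n*F) = 167243.4756*63/(2*96485) = 54.6009 g

54.6009 g


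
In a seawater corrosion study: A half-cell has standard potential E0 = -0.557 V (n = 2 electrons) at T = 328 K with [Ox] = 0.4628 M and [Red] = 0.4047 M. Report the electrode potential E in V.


Apply the Nernst equation: E = E0 + (RT/nF)*ln([Ox]/[Red])
Step 1: RT/nF = 8.314*328/(2*96485) = 0.01413169 V
Step 2: [Ox]/[Red] = 0.4628/0.4047 = 1.143563
Step 3: ln(1.143563) = 0.134149
Step 4: correction = 0.01413169 * 0.134149 = 0.0019 V
E = -0.557 + 0.0019 = -0.5551 V

-0.5551 V


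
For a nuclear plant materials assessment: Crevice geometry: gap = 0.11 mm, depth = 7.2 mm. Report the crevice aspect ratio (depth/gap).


Aspect ratio = depth / gap
Ratio = 7.2 / 0.11 = 65.5

65.5


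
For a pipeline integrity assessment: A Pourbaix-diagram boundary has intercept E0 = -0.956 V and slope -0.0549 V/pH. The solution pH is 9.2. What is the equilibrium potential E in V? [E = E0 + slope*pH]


Apply the Pourbaix line equation: E = E0 + slope*pH
E = -0.956 + (-0.0549)*9.2 = -0.956 + (-0.50508) = -1.46108 V
Rounded to 4 decimal places: E = -1.4611 V

-1.4611 V


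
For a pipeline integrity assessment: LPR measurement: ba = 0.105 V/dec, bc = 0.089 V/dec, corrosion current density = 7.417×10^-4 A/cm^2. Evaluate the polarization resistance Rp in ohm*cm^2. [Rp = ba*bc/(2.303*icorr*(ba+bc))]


Apply the Stern-Geary equation: Rp = ba*bc / (2.303*icorr*(ba+bc))
ba*bc = 0.105*0.089 = 0.009345
ba+bc = 0.194; 2.303*icorr*(ba+bc) = 2.303*7.417×10^-4*0.194 = 3.3137821×10^-4
Rp = 0.009345 / 3.3137821×10^-4 = 28.2 ohm*cm^2

28.2 ohm*cm^2


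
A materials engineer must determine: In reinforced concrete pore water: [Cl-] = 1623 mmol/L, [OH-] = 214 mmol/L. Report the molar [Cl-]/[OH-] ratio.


Threshold parameter = [Cl-] / [OH-] (molar basis; both in mmol/L, so units cancel)
Ratio = 1623 / 214 = 7.58

7.58


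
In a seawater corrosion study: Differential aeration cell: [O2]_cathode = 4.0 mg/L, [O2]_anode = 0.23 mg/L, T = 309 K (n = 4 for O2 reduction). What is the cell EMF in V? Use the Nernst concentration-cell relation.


Apply the Nernst concentration-cell relation: E = (RT/nF)*ln(C_cathode/C_anode)
RT/nF = 8.314*309/(4*96485) = 0.00665654 V
ln(4.0/0.23) = 2.85597
E = 0.00665654 * 2.85597 = 0.01901 V

0.01901 V


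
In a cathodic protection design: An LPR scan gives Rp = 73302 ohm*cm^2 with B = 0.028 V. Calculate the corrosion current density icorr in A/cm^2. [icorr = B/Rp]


Apply the Stern-Geary relation: icorr = B / Rp
icorr = 0.028 / 73302 = 3.82×10^-7 A/cm^2

3.82×10^-7 A/cm^2


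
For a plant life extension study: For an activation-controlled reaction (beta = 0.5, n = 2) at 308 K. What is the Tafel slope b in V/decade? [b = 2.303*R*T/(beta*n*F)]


Apply the Tafel slope relation: b = 2.303*R*T/(beta*n*F)
Numerator: 2.303 * 8.314 * 308 = 5897.32
Denominator: 0.5 * 2 * 96485 = 96485.0
b = 5897.32 / 96485.0 = 0.0611 V/decade

0.0611 V/decade


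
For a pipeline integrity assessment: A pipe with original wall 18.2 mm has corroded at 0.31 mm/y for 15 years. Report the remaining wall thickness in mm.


Remaining wall = original − CR × time
t = 18.2 − 0.31*15 = 18.2 − 4.65 = 13.55 mm

13.55 mm


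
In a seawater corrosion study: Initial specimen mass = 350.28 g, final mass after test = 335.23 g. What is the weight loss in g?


Weight loss = initial − final
WL = 350.28 − 335.23 = 15.05 g

15.05 g


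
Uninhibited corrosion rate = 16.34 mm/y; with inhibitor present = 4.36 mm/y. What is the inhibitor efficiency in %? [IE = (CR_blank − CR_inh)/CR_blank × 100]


Apply the inhibitor-efficiency definition: IE = (CR_blank − CR_inh)/CR_blank × 100
IE = (16.34 − 4.36) / 16.34 × 100
IE = 11.98 / 16.34 × 100 = 73.3 %

73.3 %


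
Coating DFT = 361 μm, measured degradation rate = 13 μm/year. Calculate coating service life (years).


Service life = thickness / degradation rate
Life = 361 / 13 = 27.8 years

27.8 years


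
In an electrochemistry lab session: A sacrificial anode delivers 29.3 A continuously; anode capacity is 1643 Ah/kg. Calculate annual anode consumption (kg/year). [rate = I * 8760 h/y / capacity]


Annual consumption = current * hours per year / capacity
Rate = 29.3 * 8760 / 1643 = 156.2 kg/year

156.2 kg/year


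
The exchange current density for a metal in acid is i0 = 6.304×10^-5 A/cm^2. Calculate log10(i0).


i0 = 6.304×10^-5 A/cm^2
log10(i0) = -4.2

-4.2


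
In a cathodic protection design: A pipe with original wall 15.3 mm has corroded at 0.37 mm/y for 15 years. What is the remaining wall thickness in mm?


Remaining wall = original − CR × time
t = 15.3 − 0.37*15 = 15.3 − 5.55 = 9.75 mm

9.75 mm


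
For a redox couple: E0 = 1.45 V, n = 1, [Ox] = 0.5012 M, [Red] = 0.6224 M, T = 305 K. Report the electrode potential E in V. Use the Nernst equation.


Apply the Nernst equation: E = E0 + (RT/nF)*ln([Ox]/[Red])
Step 1: RT/nF = 8.314*305/(1*96485) = 0.02628149 V
Step 2: [Ox]/[Red] = 0.5012/0.6224 = 0.80527
Step 3: ln(0.80527) = -0.216578
Step 4: correction = 0.02628149 * -0.216578 = -0.006 V
E = 1.45 + -0.006 = 1.444 V

1.444 V


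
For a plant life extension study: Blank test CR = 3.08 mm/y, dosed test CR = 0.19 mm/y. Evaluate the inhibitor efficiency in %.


Apply the inhibitor-efficiency definition: IE = (CR_blank − CR_inh)/CR_blank × 100
IE = (3.08 − 0.19) / 3.08 × 100
IE = 2.89 / 3.08 × 100 = 93.8 %

93.8 %


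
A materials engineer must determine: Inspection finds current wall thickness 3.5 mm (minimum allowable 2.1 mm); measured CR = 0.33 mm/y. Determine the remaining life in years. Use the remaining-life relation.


Apply the remaining-life relation: RL = (t_current − t_min) / CR
RL = (3.5 − 2.1) / 0.33 = 1.4 / 0.33 = 4.2 years

4.2 years


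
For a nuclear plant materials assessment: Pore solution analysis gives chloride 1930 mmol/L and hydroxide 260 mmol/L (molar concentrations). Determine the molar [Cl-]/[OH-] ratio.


Threshold parameter = [Cl-] / [OH-] (molar basis; both in mmol/L, so units cancel)
Ratio = 1930 / 260 = 7.42

7.42


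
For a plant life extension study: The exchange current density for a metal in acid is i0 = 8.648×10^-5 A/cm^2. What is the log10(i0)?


i0 = 8.648×10^-5 A/cm^2
log10(i0) = -4.063

-4.063


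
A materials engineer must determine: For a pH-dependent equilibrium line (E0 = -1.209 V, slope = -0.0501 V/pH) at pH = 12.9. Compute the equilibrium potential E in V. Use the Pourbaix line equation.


Apply the Pourbaix line equation: E = E0 + slope*pH
E = -1.209 + (-0.0501)*12.9 = -1.209 + (-0.64629) = -1.85529 V
Rounded to 3 decimal places: E = -1.855 V

-1.855 V


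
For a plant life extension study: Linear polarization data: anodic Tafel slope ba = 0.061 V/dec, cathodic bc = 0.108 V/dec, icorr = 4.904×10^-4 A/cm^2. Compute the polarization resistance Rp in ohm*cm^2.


Apply the Stern-Geary equation: Rp = ba*bc / (2.303*icorr*(ba+bc))
ba*bc = 0.061*0.108 = 0.006588
ba+bc = 0.169; 2.303*icorr*(ba+bc) = 2.303*4.904×10^-4*0.169 = 1.9086711×10^-4
Rp = 0.006588 / 1.9086711×10^-4 = 34.5 ohm*cm^2

34.5 ohm*cm^2


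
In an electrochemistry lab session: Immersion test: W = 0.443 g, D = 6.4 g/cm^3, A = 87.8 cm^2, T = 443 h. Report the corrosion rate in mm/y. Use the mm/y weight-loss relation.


Apply the mm/y weight-loss relation: CR = 87600 * W / (D * A * T)
Numerator: 87600 * 0.443 = 38806.8
Denominator: 6.4 * 87.8 * 443 = 248930.56
CR = 38806.8 / 248930.56 = 0.15589 mm/y

0.15589 mm/y


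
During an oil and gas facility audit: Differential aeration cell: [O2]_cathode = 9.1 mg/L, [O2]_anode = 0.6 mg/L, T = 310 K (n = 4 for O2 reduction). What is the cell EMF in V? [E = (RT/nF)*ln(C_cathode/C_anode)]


Apply the Nernst concentration-cell relation: E = (RT/nF)*ln(C_cathode/C_anode)
RT/nF = 8.314*310/(4*96485) = 0.00667808 V
ln(9.1/0.6) = 2.7191
E = 0.00667808 * 2.7191 = 0.01816 V

0.01816 V


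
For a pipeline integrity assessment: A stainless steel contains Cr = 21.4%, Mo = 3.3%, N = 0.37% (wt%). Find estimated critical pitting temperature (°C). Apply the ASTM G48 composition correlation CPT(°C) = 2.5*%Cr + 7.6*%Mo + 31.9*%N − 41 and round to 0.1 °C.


Apply the ASTM G48 empirical CPT estimate: CPT(°C) = 2.5*%Cr + 7.6*%Mo + 31.9*%N − 41
2.5*21.4 = 53.5; 7.6*3.3 = 25.08; 31.9*0.37 = 11.803
CPT = 53.5 + 25.08 + 11.803 − 41 = 49.383 °C
Rounded to 0.1 °C: CPT ≈ 49.4 °C

49.4 °C


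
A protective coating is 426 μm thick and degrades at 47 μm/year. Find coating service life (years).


Service life = thickness / degradation rate
Life = 426 / 47 = 9.1 years

9.1 years


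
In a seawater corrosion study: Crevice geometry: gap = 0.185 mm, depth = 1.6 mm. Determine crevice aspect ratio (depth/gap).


Aspect ratio = depth / gap
Ratio = 1.6 / 0.185 = 8.6

8.6


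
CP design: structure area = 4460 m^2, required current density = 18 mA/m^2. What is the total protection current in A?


I = area * current density, then convert mA → A (÷1000)
I = 4460 * 18 / 1000 = 80.28 A

80.28 A


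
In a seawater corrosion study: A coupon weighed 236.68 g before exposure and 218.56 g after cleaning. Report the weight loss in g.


Weight loss = initial − final
WL = 236.68 − 218.56 = 18.12 g

18.12 g


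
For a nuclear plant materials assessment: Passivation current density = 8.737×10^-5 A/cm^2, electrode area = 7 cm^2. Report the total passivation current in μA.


I = i_pass * A, then convert A → μA (×10^6)
I = 8.737×10^-5 * 7 * 10^6 = 611.59 μA

611.59 μA


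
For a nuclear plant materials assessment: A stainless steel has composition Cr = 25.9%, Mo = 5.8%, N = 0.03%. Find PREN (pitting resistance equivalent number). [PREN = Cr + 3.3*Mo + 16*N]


Apply the PREN formula: PREN = Cr + 3.3*Mo + 16*N
PREN = 25.9 + 3.3*5.8 + 16*0.03
PREN = 25.9 + 19.14 + 0.48 = 45.52

45.52


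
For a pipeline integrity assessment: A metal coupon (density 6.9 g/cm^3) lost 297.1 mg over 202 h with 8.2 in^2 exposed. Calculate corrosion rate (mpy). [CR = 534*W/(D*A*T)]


Apply the mpy weight-loss relation: CR = 534 * W / (D * A * T)
Numerator: 534 * 297.1 = 158651.4
Denominator: 6.9 * 8.2 * 202 = 11429.16
CR = 158651.4 / 11429.16 = 13.8813 mpy

13.8813 mpy


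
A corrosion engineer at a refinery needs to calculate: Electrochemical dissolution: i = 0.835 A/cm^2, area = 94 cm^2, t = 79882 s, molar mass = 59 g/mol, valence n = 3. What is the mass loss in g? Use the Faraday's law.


Apply Faraday's law: m = i*A*t*M / (n*F)
Total charge passed Q = i*A*t = 0.835*94*79882 = 6269938.18 C
m = Q*M/(n*F) = 6269938.18*59/(3*96485) = 1278.01 g

1278.01 g


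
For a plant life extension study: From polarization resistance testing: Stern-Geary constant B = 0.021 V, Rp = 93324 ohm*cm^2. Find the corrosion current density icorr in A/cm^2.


Apply the Stern-Geary relation: icorr = B / Rp
icorr = 0.021 / 93324 = 2.25×10^-7 A/cm^2

2.25×10^-7 A/cm^2


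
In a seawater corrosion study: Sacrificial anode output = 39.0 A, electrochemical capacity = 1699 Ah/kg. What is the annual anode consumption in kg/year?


Annual consumption = current * hours per year / capacity
Rate = 39.0 * 8760 / 1699 = 201.1 kg/year

201.1 kg/year


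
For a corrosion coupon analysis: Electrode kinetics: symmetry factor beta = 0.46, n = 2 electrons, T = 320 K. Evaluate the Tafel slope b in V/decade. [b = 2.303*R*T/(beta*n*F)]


Apply the Tafel slope relation: b = 2.303*R*T/(beta*n*F)
Numerator: 2.303 * 8.314 * 320 = 6127.09
Denominator: 0.46 * 2 * 96485 = 88766.2
b = 6127.09 / 88766.2 = 0.069 V/decade

0.069 V/decade


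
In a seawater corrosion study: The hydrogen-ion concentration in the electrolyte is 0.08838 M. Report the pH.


pH = −log10[H+]
pH = −log10(0.08838) = 1.05

1.05


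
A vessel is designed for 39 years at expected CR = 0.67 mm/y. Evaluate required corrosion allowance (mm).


Corrosion allowance = CR × design life
CA = 0.67 * 39 = 26.13 mm

26.13 mm


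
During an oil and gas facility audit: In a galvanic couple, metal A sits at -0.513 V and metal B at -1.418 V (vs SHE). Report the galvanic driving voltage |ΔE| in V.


Driving voltage is the absolute potential difference.
|ΔE| = |-0.513 − (-1.418)| = 0.905 V

0.905 V


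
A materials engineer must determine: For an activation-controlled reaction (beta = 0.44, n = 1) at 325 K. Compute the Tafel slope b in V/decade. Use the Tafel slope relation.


Apply the Tafel slope relation: b = 2.303*R*T/(beta*n*F)
Numerator: 2.303 * 8.314 * 325 = 6222.82
Denominator: 0.44 * 1 * 96485 = 42453.4
b = 6222.82 / 42453.4 = 0.147 V/decade

0.147 V/decade


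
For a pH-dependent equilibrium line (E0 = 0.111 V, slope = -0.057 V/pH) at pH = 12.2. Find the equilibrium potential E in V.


Apply the Pourbaix line equation: E = E0 + slope*pH
E = 0.111 + (-0.057)*12.2 = 0.111 + (-0.6954) = -0.5844 V
Rounded to 3 decimal places: E = -0.584 V

-0.584 V


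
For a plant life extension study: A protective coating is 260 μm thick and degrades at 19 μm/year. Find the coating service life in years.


Service life = thickness / degradation rate
Life = 260 / 19 = 13.7 years

13.7 years


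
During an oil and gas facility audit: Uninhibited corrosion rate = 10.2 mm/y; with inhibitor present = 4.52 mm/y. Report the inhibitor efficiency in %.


Apply the inhibitor-efficiency definition: IE = (CR_blank − CR_inh)/CR_blank × 100
IE = (10.2 − 4.52) / 10.2 × 100
IE = 5.68 / 10.2 × 100 = 55.7 %

55.7 %


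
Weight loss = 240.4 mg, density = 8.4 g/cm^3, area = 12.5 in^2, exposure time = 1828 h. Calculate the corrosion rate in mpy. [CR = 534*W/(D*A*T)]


Apply the mpy weight-loss relation: CR = 534 * W / (D * A * T)
Numerator: 534 * 240.4 = 128373.6
Denominator: 8.4 * 12.5 * 1828 = 191940.0
CR = 128373.6 / 191940.0 = 0.6688 mpy

0.6688 mpy


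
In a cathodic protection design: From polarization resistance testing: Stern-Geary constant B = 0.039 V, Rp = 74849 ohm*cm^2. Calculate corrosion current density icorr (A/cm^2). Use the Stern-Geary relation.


Apply the Stern-Geary relation: icorr = B / Rp
icorr = 0.039 / 74849 = 5.21×10^-7 A/cm^2

5.21×10^-7 A/cm^2


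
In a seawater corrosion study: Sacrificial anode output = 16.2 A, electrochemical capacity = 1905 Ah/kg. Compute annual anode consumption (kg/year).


Annual consumption = current * hours per year / capacity
Rate = 16.2 * 8760 / 1905 = 74.5 kg/year

74.5 kg/year


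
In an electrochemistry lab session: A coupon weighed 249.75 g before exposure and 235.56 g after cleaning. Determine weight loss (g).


Weight loss = initial − final
WL = 249.75 − 235.56 = 14.19 g

14.19 g


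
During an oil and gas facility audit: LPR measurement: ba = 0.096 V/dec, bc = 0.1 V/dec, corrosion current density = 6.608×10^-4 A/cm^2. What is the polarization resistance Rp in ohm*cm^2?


Apply the Stern-Geary equation: Rp = ba*bc / (2.303*icorr*(ba+bc))
ba*bc = 0.096*0.1 = 0.0096
ba+bc = 0.196; 2.303*icorr*(ba+bc) = 2.303*6.608×10^-4*0.196 = 2.9827719×10^-4
Rp = 0.0096 / 2.9827719×10^-4 = 32.2 ohm*cm^2

32.2 ohm*cm^2


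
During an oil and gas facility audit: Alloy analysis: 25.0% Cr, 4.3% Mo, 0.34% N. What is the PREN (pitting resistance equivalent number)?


Apply the PREN formula: PREN = Cr + 3.3*Mo + 16*N
PREN = 25.0 + 3.3*4.3 + 16*0.34
PREN = 25.0 + 14.19 + 5.44 = 44.63

44.63


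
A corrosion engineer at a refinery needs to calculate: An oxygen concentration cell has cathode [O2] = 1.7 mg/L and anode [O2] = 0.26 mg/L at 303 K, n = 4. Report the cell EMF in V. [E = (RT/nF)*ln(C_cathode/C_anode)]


Apply the Nernst concentration-cell relation: E = (RT/nF)*ln(C_cathode/C_anode)
RT/nF = 8.314*303/(4*96485) = 0.00652729 V
ln(1.7/0.26) = 1.8777
E = 0.00652729 * 1.8777 = 0.01226 V

0.01226 V


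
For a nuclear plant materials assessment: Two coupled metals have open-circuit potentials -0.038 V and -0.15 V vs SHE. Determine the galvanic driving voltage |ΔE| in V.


Driving voltage is the absolute potential difference.
|ΔE| = |-0.038 − (-0.15)| = 0.112 V

0.112 V


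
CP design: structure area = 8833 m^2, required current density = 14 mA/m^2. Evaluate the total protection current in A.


I = area * current density, then convert mA → A (÷1000)
I = 8833 * 14 / 1000 = 123.66 A

123.66 A


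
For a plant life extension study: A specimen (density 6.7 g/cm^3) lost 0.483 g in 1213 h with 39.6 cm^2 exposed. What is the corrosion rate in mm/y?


Apply the mm/y weight-loss relation: CR = 87600 * W / (D * A * T)
Numerator: 87600 * 0.483 = 42310.8
Denominator: 6.7 * 39.6 * 1213 = 321833.16
CR = 42310.8 / 321833.16 = 0.13147 mm/y

0.13147 mm/y


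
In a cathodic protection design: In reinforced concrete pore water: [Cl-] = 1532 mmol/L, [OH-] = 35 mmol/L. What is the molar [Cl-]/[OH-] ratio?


Threshold parameter = [Cl-] / [OH-] (molar basis; both in mmol/L, so units cancel)
Ratio = 1532 / 35 = 43.77

43.77


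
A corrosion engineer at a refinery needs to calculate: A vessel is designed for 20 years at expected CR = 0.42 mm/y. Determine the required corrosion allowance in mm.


Corrosion allowance = CR × design life
CA = 0.42 * 20 = 8.4 mm

8.4 mm


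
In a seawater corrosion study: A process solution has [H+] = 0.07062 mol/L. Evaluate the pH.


pH = −log10[H+]
pH = −log10(0.07062) = 1.15

1.15


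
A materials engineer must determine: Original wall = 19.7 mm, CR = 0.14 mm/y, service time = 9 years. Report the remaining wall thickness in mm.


Remaining wall = original − CR × time
t = 19.7 − 0.14*9 = 19.7 − 1.26 = 18.44 mm

18.44 mm


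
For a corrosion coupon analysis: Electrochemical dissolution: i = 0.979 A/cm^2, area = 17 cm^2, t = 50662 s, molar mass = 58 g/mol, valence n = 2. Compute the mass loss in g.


Apply Faraday's law: m = i*A*t*M / (n*F)
Total charge passed Q = i*A*t = 0.979*17*50662 = 843167.666 C
m = Q*M/(n*F) = 843167.666*58/(2*96485) = 253.4266 g

253.4266 g


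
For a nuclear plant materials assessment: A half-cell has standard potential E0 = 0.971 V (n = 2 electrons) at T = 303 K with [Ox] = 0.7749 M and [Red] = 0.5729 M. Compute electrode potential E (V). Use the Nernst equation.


Apply the Nernst equation: E = E0 + (RT/nF)*ln([Ox]/[Red])
Step 1: RT/nF = 8.314*303/(2*96485) = 0.01305458 V
Step 2: [Ox]/[Red] = 0.7749/0.5729 = 1.352592
Step 3: ln(1.352592) = 0.302023
Step 4: correction = 0.01305458 * 0.302023 = 0.0039 V
E = 0.971 + 0.0039 = 0.9749 V

0.9749 V


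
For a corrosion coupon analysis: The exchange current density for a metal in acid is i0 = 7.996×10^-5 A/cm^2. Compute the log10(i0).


i0 = 7.996×10^-5 A/cm^2
log10(i0) = -4.097

-4.097


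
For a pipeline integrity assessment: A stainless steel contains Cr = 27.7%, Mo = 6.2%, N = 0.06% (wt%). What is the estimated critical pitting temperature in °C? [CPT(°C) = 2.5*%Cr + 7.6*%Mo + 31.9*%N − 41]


Apply the ASTM G48 empirical CPT estimate: CPT(°C) = 2.5*%Cr + 7.6*%Mo + 31.9*%N − 41
2.5*27.7 = 69.25; 7.6*6.2 = 47.12; 31.9*0.06 = 1.914
CPT = 69.25 + 47.12 + 1.914 − 41 = 77.284 °C
Rounded to 0.1 °C: CPT ≈ 77.3 °C

77.3 °C


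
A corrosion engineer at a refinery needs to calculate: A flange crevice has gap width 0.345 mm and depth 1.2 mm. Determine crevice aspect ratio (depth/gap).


Aspect ratio = depth / gap
Ratio = 1.2 / 0.345 = 3.5

3.5


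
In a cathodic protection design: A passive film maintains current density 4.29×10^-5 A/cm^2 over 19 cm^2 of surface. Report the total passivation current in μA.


I = i_pass * A, then convert A → μA (×10^6)
I = 4.29×10^-5 * 19 * 10^6 = 815.1 μA

815.1 μA


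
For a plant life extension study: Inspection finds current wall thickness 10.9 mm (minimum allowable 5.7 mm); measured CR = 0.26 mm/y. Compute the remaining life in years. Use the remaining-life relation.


Apply the remaining-life relation: RL = (t_current − t_min) / CR
RL = (10.9 − 5.7) / 0.26 = 5.2 / 0.26 = 20.0 years

20.0 years


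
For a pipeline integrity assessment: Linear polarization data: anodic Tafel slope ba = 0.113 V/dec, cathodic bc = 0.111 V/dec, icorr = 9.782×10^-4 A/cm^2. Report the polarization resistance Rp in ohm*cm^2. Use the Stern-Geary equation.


Apply the Stern-Geary equation: Rp = ba*bc / (2.303*icorr*(ba+bc))
ba*bc = 0.113*0.111 = 0.012543
ba+bc = 0.224; 2.303*icorr*(ba+bc) = 2.303*9.782×10^-4*0.224 = 5.0462599×10^-4
Rp = 0.012543 / 5.0462599×10^-4 = 24.9 ohm*cm^2

24.9 ohm*cm^2


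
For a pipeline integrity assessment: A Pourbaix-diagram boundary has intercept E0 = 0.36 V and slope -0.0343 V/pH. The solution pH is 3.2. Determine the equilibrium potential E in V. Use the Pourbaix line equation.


Apply the Pourbaix line equation: E = E0 + slope*pH
E = 0.36 + (-0.0343)*3.2 = 0.36 + (-0.10976) = 0.25024 V
Rounded to 3 decimal places: E = 0.250 V

0.250 V


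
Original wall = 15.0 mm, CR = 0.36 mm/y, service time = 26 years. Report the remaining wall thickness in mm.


Remaining wall = original − CR × time
t = 15.0 − 0.36*26 = 15.0 − 9.36 = 5.64 mm

5.64 mm


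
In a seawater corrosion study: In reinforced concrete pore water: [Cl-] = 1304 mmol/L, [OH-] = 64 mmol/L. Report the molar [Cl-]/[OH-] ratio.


Threshold parameter = [Cl-] / [OH-] (molar basis; both in mmol/L, so units cancel)
Ratio = 1304 / 64 = 20.38

20.38


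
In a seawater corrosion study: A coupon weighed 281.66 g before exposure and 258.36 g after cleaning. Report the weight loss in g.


Weight loss = initial − final
WL = 281.66 − 258.36 = 23.3 g

23.3 g


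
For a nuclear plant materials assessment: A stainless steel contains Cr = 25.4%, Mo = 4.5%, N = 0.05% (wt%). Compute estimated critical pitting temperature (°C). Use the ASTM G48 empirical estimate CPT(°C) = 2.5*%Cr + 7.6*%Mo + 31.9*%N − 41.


Apply the ASTM G48 empirical CPT estimate: CPT(°C) = 2.5*%Cr + 7.6*%Mo + 31.9*%N − 41
2.5*25.4 = 63.5; 7.6*4.5 = 34.2; 31.9*0.05 = 1.595
CPT = 63.5 + 34.2 + 1.595 − 41 = 58.295 °C
Rounded to 0.1 °C: CPT ≈ 58.3 °C

58.3 °C


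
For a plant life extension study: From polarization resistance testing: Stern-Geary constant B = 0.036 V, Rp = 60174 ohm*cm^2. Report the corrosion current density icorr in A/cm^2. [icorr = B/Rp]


Apply the Stern-Geary relation: icorr = B / Rp
icorr = 0.036 / 60174 = 5.983×10^-7 A/cm^2

5.983×10^-7 A/cm^2


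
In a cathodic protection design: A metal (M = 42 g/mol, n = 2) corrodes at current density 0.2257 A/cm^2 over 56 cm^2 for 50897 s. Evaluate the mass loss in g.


Apply Faraday's law: m = i*A*t*M / (n*F)
Total charge passed Q = i*A*t = 0.2257*56*50897 = 643297.3624 C
m = Q*M/(n*F) = 643297.3624*42/(2*96485) = 140.014 g

140.014 g


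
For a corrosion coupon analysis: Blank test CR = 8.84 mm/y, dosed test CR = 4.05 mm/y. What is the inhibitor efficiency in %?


Apply the inhibitor-efficiency definition: IE = (CR_blank − CR_inh)/CR_blank × 100
IE = (8.84 − 4.05) / 8.84 × 100
IE = 4.79 / 8.84 × 100 = 54.2 %

54.2 %


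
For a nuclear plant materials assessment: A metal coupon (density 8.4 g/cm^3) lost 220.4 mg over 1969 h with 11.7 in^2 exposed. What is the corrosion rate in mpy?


Apply the mpy weight-loss relation: CR = 534 * W / (D * A * T)
Numerator: 534 * 220.4 = 117693.6
Denominator: 8.4 * 11.7 * 1969 = 193513.32
CR = 117693.6 / 193513.32 = 0.608 mpy

0.608 mpy


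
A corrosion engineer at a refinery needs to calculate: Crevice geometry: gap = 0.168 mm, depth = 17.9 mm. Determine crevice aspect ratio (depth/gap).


Aspect ratio = depth / gap
Ratio = 17.9 / 0.168 = 106.5

106.5


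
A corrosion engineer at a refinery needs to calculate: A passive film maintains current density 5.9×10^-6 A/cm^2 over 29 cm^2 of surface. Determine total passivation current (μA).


I = i_pass * A, then convert A → μA (×10^6)
I = 5.9×10^-6 * 29 * 10^6 = 171.1 μA

171.1 μA


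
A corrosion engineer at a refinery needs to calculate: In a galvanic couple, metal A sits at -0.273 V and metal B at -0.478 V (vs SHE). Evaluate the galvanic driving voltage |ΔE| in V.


Driving voltage is the absolute potential difference.
|ΔE| = |-0.273 − (-0.478)| = 0.205 V

0.205 V


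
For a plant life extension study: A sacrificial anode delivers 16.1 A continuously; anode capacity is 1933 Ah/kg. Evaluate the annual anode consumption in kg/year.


Annual consumption = current * hours per year / capacity
Rate = 16.1 * 8760 / 1933 = 73.0 kg/year

73.0 kg/year


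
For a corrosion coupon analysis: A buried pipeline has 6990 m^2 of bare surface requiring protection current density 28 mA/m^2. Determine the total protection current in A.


I = area * current density, then convert mA → A (÷1000)
I = 6990 * 28 / 1000 = 195.72 A

195.72 A


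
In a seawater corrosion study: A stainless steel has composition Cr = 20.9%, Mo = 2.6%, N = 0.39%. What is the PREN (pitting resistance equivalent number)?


Apply the PREN formula: PREN = Cr + 3.3*Mo + 16*N
PREN = 20.9 + 3.3*2.6 + 16*0.39
PREN = 20.9 + 8.58 + 6.24 = 35.72

35.72


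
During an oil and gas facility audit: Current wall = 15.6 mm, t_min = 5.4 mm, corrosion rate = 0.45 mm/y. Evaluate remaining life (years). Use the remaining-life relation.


Apply the remaining-life relation: RL = (t_current − t_min) / CR
RL = (15.6 − 5.4) / 0.45 = 10.2 / 0.45 = 22.7 years

22.7 years


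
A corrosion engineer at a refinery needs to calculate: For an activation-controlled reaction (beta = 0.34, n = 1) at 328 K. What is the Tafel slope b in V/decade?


Apply the Tafel slope relation: b = 2.303*R*T/(beta*n*F)
Numerator: 2.303 * 8.314 * 328 = 6280.26
Denominator: 0.34 * 1 * 96485 = 32804.9
b = 6280.26 / 32804.9 = 0.1914 V/decade

0.1914 V/decade


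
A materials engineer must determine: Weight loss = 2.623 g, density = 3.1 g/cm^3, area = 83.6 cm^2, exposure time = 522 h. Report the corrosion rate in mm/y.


Apply the mm/y weight-loss relation: CR = 87600 * W / (D * A * T)
Numerator: 87600 * 2.623 = 229774.8
Denominator: 3.1 * 83.6 * 522 = 135281.52
CR = 229774.8 / 135281.52 = 1.698494 mm/y

1.698494 mm/y


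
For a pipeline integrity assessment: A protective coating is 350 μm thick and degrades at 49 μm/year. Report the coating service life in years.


Service life = thickness / degradation rate
Life = 350 / 49 = 7.1 years

7.1 years


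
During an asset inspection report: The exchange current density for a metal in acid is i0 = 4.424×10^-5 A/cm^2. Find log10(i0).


i0 = 4.424×10^-5 A/cm^2
log10(i0) = -4.354

-4.354


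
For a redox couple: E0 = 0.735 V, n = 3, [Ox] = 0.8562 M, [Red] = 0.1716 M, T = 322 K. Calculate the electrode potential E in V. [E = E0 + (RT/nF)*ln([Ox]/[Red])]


Apply the Nernst equation: E = E0 + (RT/nF)*ln([Ox]/[Red])
Step 1: RT/nF = 8.314*322/(3*96485) = 0.00924879 V
Step 2: [Ox]/[Red] = 0.8562/0.1716 = 4.98951
Step 3: ln(4.98951) = 1.607338
Step 4: correction = 0.00924879 * 1.607338 = 0.0149 V
E = 0.735 + 0.0149 = 0.7499 V

0.7499 V


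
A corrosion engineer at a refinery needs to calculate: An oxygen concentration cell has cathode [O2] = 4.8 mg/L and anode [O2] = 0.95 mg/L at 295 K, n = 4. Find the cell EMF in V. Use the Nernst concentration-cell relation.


Apply the Nernst concentration-cell relation: E = (RT/nF)*ln(C_cathode/C_anode)
RT/nF = 8.314*295/(4*96485) = 0.00635495 V
ln(4.8/0.95) = 1.61991
E = 0.00635495 * 1.61991 = 0.01029 V

0.01029 V


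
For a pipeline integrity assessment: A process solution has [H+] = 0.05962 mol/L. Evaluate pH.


pH = −log10[H+]
pH = −log10(0.05962) = 1.22

1.22


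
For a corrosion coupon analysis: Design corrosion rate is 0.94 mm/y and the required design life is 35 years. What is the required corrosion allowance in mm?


Corrosion allowance = CR × design life
CA = 0.94 * 35 = 32.9 mm

32.9 mm


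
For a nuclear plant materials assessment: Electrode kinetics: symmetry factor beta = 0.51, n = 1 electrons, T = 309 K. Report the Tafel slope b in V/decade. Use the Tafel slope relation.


Apply the Tafel slope relation: b = 2.303*R*T/(beta*n*F)
Numerator: 2.303 * 8.314 * 309 = 5916.47
Denominator: 0.51 * 1 * 96485 = 49207.35
b = 5916.47 / 49207.35 = 0.1202 V/decade

0.1202 V/decade


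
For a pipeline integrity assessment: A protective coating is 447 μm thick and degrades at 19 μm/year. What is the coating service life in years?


Service life = thickness / degradation rate
Life = 447 / 19 = 23.5 years

23.5 years


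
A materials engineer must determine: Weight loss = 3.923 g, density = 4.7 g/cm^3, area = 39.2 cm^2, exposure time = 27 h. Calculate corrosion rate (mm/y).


Apply the mm/y weight-loss relation: CR = 87600 * W / (D * A * T)
Numerator: 87600 * 3.923 = 343654.8
Denominator: 4.7 * 39.2 * 27 = 4974.48
CR = 343654.8 / 4974.48 = 69.083563 mm/y

69.083563 mm/y


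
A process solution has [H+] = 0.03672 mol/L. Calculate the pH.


pH = −log10[H+]
pH = −log10(0.03672) = 1.44

1.44


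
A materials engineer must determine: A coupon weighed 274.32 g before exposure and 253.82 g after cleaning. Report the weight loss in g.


Weight loss = initial − final
WL = 274.32 − 253.82 = 20.5 g

20.5 g


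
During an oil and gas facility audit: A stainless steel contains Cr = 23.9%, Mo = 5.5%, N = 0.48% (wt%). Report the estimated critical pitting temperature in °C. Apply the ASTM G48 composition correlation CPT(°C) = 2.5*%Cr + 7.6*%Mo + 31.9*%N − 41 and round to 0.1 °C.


Apply the ASTM G48 empirical CPT estimate: CPT(°C) = 2.5*%Cr + 7.6*%Mo + 31.9*%N − 41
2.5*23.9 = 59.75; 7.6*5.5 = 41.8; 31.9*0.48 = 15.312
CPT = 59.75 + 41.8 + 15.312 − 41 = 75.862 °C
Rounded to 0.1 °C: CPT ≈ 75.9 °C

75.9 °C


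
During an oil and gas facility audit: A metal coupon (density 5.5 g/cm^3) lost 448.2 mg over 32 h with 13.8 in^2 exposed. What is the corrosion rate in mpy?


Apply the mpy weight-loss relation: CR = 534 * W / (D * A * T)
Numerator: 534 * 448.2 = 239338.8
Denominator: 5.5 * 13.8 * 32 = 2428.8
CR = 239338.8 / 2428.8 = 98.542 mpy

98.542 mpy


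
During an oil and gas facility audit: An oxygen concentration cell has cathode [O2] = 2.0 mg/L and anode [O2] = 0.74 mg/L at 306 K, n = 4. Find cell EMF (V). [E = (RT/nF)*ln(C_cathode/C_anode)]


Apply the Nernst concentration-cell relation: E = (RT/nF)*ln(C_cathode/C_anode)
RT/nF = 8.314*306/(4*96485) = 0.00659192 V
ln(2.0/0.74) = 0.99425
E = 0.00659192 * 0.99425 = 0.00655 V

0.00655 V


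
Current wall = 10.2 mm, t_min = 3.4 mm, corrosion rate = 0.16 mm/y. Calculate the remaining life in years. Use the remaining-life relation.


Apply the remaining-life relation: RL = (t_current − t_min) / CR
RL = (10.2 − 3.4) / 0.16 = 6.8 / 0.16 = 42.5 years

42.5 years


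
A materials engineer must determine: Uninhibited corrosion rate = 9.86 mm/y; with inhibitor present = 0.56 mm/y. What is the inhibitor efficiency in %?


Apply the inhibitor-efficiency definition: IE = (CR_blank − CR_inh)/CR_blank × 100
IE = (9.86 − 0.56) / 9.86 × 100
IE = 9.3 / 9.86 × 100 = 94.3 %

94.3 %


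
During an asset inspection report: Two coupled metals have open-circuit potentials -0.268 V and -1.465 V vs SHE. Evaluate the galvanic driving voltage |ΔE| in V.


Driving voltage is the absolute potential difference.
|ΔE| = |-0.268 − (-1.465)| = 1.197 V

1.197 V


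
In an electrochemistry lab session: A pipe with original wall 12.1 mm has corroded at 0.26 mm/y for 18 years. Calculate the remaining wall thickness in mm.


Remaining wall = original − CR × time
t = 12.1 − 0.26*18 = 12.1 − 4.68 = 7.42 mm

7.42 mm


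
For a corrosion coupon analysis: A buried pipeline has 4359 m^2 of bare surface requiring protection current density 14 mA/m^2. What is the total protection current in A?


I = area * current density, then convert mA → A (÷1000)
I = 4359 * 14 / 1000 = 61.03 A

61.03 A


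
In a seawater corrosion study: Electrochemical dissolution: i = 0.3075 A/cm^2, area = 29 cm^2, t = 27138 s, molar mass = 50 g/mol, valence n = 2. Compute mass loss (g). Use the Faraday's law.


Apply Faraday's law: m = i*A*t*M / (n*F)
Total charge passed Q = i*A*t = 0.3075*29*27138 = 242003.115 C
m = Q*M/(n*F) = 242003.115*50/(2*96485) = 62.70485 g

62.70485 g


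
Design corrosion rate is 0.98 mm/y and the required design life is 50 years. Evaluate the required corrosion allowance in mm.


Corrosion allowance = CR × design life
CA = 0.98 * 50 = 49.0 mm

49.0 mm


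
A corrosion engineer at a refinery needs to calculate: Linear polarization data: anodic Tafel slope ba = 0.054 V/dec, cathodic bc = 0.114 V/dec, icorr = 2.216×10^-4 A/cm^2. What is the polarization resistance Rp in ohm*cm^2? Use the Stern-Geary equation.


Apply the Stern-Geary equation: Rp = ba*bc / (2.303*icorr*(ba+bc))
ba*bc = 0.054*0.114 = 0.006156
ba+bc = 0.168; 2.303*icorr*(ba+bc) = 2.303*2.216×10^-4*0.168 = 8.5737926×10^-5
Rp = 0.006156 / 8.5737926×10^-5 = 71.8 ohm*cm^2

71.8 ohm*cm^2


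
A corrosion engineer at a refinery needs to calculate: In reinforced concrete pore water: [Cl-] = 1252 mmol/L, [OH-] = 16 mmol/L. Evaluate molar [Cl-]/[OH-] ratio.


Threshold parameter = [Cl-] / [OH-] (molar basis; both in mmol/L, so units cancel)
Ratio = 1252 / 16 = 78.25

78.25


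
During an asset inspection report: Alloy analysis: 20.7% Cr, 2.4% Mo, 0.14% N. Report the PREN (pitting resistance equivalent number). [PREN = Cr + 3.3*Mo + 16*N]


Apply the PREN formula: PREN = Cr + 3.3*Mo + 16*N
PREN = 20.7 + 3.3*2.4 + 16*0.14
PREN = 20.7 + 7.92 + 2.24 = 30.86

30.86


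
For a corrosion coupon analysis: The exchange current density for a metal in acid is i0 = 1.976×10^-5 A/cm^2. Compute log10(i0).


i0 = 1.976×10^-5 A/cm^2
log10(i0) = -4.704

-4.704


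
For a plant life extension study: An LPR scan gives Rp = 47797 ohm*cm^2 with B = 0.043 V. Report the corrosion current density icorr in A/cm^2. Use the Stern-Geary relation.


Apply the Stern-Geary relation: icorr = B / Rp
icorr = 0.043 / 47797 = 8.996×10^-7 A/cm^2

8.996×10^-7 A/cm^2


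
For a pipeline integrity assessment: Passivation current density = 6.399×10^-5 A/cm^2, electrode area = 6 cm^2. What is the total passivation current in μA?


I = i_pass * A, then convert A → μA (×10^6)
I = 6.399×10^-5 * 6 * 10^6 = 383.94 μA

383.94 μA


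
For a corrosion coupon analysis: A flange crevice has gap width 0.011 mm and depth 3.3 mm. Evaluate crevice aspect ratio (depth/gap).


Aspect ratio = depth / gap
Ratio = 3.3 / 0.011 = 300.0

300.0


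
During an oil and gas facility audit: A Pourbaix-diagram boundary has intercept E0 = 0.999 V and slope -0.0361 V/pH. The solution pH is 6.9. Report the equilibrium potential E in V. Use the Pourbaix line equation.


Apply the Pourbaix line equation: E = E0 + slope*pH
E = 0.999 + (-0.0361)*6.9 = 0.999 + (-0.24909) = 0.74991 V
Rounded to 3 decimal places: E = 0.750 V

0.750 V


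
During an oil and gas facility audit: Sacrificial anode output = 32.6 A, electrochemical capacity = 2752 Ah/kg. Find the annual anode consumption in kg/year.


Annual consumption = current * hours per year / capacity
Rate = 32.6 * 8760 / 2752 = 103.8 kg/year

103.8 kg/year


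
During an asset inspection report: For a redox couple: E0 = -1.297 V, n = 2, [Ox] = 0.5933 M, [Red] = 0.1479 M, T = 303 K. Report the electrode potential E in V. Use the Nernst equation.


Apply the Nernst equation: E = E0 + (RT/nF)*ln([Ox]/[Red])
Step 1: RT/nF = 8.314*303/(2*96485) = 0.01305458 V
Step 2: [Ox]/[Red] = 0.5933/0.1479 = 4.011494
Step 3: ln(4.011494) = 1.389164
Step 4: correction = 0.01305458 * 1.389164 = 0.018 V
E = -1.297 + 0.018 = -1.279 V

-1.279 V


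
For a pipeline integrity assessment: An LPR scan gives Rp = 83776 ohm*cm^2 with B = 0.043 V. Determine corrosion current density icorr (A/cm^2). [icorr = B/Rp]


Apply the Stern-Geary relation: icorr = B / Rp
icorr = 0.043 / 83776 = 5.133×10^-7 A/cm^2

5.133×10^-7 A/cm^2


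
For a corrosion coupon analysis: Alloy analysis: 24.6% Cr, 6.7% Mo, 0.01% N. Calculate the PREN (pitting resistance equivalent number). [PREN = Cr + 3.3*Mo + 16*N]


Apply the PREN formula: PREN = Cr + 3.3*Mo + 16*N
PREN = 24.6 + 3.3*6.7 + 16*0.01
PREN = 24.6 + 22.11 + 0.16 = 46.87

46.87
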